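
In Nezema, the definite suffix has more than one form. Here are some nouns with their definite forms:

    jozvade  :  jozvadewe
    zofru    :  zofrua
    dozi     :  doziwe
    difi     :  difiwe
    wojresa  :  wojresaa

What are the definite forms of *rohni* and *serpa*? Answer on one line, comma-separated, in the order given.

rohniwe, serpaa

The pattern is front/back vowel harmony: -we when the last vowel of the stem is a front vowel (*jozvade*, *dozi*, *difi*); -a when the last vowel of the stem is a back vowel (*zofru*, *wojresa*).
Since the last vowel of *rohni* is /i/ (a front vowel), it takes -we, giving *rohniwe*.
The last vowel of *serpa* is /a/, which is a back vowel, so the suffix is -a, giving *serpaa*.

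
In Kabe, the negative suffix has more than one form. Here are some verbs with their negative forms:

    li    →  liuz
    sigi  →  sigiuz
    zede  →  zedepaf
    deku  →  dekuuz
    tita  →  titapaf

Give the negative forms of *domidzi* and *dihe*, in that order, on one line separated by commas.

domidziuz, dihepaf

The suffix is conditioned by the last vowel: -uz when the last vowel of the stem is a high vowel (*li*, *sigi*, *deku*); -paf when the last vowel of the stem is a non-high vowel (*zede*, *tita*).
The last vowel of *domidzi* is /i/, which is a high vowel, so the suffix is -uz, giving *domidziuz*.
*dihe* — last vowel /e/ (a non-high vowel) → -paf → *dihepaf*.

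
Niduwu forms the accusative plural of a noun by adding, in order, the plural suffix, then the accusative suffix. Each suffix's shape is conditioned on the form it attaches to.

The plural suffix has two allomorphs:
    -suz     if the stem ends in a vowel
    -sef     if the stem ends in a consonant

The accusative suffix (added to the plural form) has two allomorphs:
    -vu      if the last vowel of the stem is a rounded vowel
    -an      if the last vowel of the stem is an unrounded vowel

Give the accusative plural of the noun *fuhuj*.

The final sound of *fuhuj* is /j/, which is a consonant, so the plural suffix is -sef, giving *fuhujsef*.
The last vowel of the plural form *fuhujsef* is /e/, which is an unrounded vowel, so the accusative suffix is -an, giving *fuhujsefan*.

fuhujsefan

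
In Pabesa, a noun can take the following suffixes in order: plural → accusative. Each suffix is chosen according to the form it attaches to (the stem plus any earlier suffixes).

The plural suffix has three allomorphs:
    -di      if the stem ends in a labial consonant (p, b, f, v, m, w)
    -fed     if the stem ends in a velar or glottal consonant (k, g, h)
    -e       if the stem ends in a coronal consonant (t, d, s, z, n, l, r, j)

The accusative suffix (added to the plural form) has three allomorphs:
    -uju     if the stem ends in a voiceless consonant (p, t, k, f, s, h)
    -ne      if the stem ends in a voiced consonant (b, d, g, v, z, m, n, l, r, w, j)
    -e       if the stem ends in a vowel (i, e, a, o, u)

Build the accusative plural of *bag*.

bagfedne

*bag*: final consonant = /g/, velar/glottal → -fed → *bagfed*.
The plural form *bagfed*: final sound = /d/, a voiced consonant → -ne → *bagfedne*.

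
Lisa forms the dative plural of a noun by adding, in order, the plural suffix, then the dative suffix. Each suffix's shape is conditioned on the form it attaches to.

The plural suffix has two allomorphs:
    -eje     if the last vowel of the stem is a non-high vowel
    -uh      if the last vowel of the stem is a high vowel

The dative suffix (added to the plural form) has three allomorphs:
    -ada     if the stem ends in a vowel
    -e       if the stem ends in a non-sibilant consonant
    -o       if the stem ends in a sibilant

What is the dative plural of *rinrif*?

rinrifuhe

*rinrif*: last vowel = /i/, a high vowel → -uh → *rinrifuh*.
Since the final sound of the plural form *rinrifuh* is /h/ (a non-sibilant consonant), it takes -e, giving *rinrifuhe*.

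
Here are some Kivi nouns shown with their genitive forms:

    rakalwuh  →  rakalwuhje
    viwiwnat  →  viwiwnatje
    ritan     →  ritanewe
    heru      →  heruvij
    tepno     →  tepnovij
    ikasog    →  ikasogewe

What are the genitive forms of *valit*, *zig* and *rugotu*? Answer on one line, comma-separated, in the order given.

valitje, zigewe, rugotuvij

The suffix is conditioned by the final sound: -je when the stem ends in a voiceless consonant (*rakalwuh*, *viwiwnat*); -ewe when the stem ends in a voiced consonant (*ritan*, *ikasog*); -vij when the stem ends in a vowel (*heru*, *tepno*).
*valit*: final sound = /t/, a voiceless consonant → -je → *valitje*.
*zig*: final sound = /g/, a voiced consonant → -ewe → *zigewe*.
Since the final sound of *rugotu* is /u/ (a vowel), it takes -vij, giving *rugotuvij*.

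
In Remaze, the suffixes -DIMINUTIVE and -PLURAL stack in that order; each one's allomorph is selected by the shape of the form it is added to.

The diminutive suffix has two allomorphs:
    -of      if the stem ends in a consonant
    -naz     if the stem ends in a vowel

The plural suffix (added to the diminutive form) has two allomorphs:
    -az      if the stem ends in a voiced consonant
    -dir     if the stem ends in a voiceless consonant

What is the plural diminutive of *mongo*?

The final sound of *mongo* is /o/, which is a vowel, so the diminutive suffix is -naz, giving *mongonaz*.
Since the final consonant of the diminutive form *mongonaz* is /z/ (voiced), it takes -az, giving *mongonazaz*.

mongonazaz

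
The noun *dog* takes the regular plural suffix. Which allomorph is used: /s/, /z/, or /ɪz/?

/z/

The stem *dog* ends in a voiced non-sibilant sound.
The plural suffix surfaces as /ɪz/ after sibilants, /s/ after other voiceless consonants, and /z/ after other voiced sounds.
So the plural -s on *dog* is pronounced /z/.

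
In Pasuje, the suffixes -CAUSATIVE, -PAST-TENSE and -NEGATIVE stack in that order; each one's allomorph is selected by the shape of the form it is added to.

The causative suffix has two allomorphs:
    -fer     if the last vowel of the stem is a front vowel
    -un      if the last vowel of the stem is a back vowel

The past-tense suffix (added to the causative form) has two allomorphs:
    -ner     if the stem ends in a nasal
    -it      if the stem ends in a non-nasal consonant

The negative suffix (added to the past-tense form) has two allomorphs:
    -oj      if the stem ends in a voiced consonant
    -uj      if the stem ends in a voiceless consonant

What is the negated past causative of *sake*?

The last vowel of *sake* is /e/, which is a front vowel, so the causative suffix is -fer, giving *sakefer*.
The final consonant of the causative form *sakefer* is /r/, which is non-nasal, so the past-tense suffix is -it, giving *sakeferit*.
The past-tense form *sakeferit* — final consonant /t/ (voiceless) → -uj → *sakeferituj*.

sakeferituj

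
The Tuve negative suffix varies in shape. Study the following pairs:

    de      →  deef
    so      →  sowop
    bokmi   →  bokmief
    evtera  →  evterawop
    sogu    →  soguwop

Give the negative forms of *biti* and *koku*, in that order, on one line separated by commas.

bitief, kokuwop

The suffix is conditioned by the last vowel: -ef when the last vowel of the stem is a front vowel (*de*, *bokmi*); -wop when the last vowel of the stem is a back vowel (*so*, *evtera*, *sogu*).
*biti* — last vowel /i/ (a front vowel) → -ef → *bitief*.
*koku*: last vowel = /u/, a back vowel → -wop → *kokuwop*.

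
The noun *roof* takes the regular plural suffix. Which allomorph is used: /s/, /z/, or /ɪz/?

/s/

The stem *roof* ends in a voiceless non-sibilant consonant.
The plural suffix surfaces as /ɪz/ after sibilants, /s/ after other voiceless consonants, and /z/ after other voiced sounds.
So the plural -s on *roof* is pronounced /s/.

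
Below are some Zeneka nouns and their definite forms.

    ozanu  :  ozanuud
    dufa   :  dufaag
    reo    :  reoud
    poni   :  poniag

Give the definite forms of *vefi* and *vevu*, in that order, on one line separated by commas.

vefiag, vevuud

The alternation tracks the last vowel of the stem — -ud when the last vowel of the stem is a rounded vowel (*ozanu*, *reo*); -ag when the last vowel of the stem is an unrounded vowel (*dufa*, *poni*).
The last vowel of *vefi* is /i/, which is an unrounded vowel, so the suffix is -ag, giving *vefiag*.
Since the last vowel of *vevu* is /u/ (a rounded vowel), it takes -ud, giving *vevuud*.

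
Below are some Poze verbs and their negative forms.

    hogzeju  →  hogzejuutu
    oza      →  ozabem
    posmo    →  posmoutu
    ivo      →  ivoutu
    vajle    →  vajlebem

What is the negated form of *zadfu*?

zadfuutu

The suffix is conditioned by the last vowel: -utu when the last vowel of the stem is a rounded vowel (*hogzeju*, *posmo*, *ivo*); -bem when the last vowel of the stem is an unrounded vowel (*oza*, *vajle*).
*zadfu*: last vowel = /u/, a rounded vowel → -utu → *zadfuutu*.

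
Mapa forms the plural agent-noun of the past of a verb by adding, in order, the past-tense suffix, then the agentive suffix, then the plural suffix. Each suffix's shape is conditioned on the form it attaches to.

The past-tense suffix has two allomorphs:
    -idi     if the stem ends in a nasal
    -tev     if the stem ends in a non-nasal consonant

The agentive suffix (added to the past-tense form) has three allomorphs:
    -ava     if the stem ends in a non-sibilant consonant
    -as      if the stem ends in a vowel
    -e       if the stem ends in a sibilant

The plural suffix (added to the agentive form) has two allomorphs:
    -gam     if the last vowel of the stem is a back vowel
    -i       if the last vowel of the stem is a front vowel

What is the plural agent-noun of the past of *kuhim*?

kuhimidiasgam

Since the final consonant of *kuhim* is /m/ (a nasal), it takes -idi, giving *kuhimidi*.
The final sound of the past-tense form *kuhimidi* is /i/, which is a vowel, so the agentive suffix is -as, giving *kuhimidias*.
The agentive form *kuhimidias* — last vowel /a/ (a back vowel) → -gam → *kuhimidiasgam*.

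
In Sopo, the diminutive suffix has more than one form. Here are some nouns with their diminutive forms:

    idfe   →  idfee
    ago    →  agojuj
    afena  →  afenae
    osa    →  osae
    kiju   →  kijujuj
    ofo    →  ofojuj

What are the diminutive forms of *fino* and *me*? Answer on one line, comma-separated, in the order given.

The suffix is conditioned by the last vowel: -juj when the last vowel of the stem is a rounded vowel (*ago*, *kiju*, *ofo*); -e when the last vowel of the stem is an unrounded vowel (*idfe*, *afena*, *osa*).
*fino*: last vowel = /o/, a rounded vowel → -juj → *finojuj*.
The last vowel of *me* is /e/, which is an unrounded vowel, so the suffix is -e, giving *mee*.

finojuj, mee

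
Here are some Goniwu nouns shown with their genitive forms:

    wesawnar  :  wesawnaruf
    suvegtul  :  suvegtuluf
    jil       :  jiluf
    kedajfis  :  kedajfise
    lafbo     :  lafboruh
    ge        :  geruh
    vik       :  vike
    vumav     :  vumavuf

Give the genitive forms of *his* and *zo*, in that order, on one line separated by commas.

The pattern is voicing of the final sound: -e when the stem ends in a voiceless consonant (*kedajfis*, *vik*); -uf when the stem ends in a voiced consonant (*wesawnar*, *suvegtul*, *jil*, *vumav*); -ruh when the stem ends in a vowel (*lafbo*, *ge*).
The final sound of *his* is /s/, which is a voiceless consonant, so the suffix is -e, giving *hise*.
*zo*: final sound = /o/, a vowel → -ruh → *zoruh*.

hise, zoruh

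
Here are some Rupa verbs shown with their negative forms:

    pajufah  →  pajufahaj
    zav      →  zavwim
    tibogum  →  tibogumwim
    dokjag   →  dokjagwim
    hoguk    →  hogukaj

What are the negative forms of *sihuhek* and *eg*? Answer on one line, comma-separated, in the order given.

The alternation tracks the final consonant of the stem — -aj when the stem ends in a voiceless consonant (*pajufah*, *hoguk*); -wim when the stem ends in a voiced consonant (*zav*, *tibogum*, *dokjag*).
The final consonant of *sihuhek* is /k/, which is voiceless, so the suffix is -aj, giving *sihuhekaj*.
The final consonant of *eg* is /g/, which is voiced, so the suffix is -wim, giving *egwim*.

sihuhekaj, egwim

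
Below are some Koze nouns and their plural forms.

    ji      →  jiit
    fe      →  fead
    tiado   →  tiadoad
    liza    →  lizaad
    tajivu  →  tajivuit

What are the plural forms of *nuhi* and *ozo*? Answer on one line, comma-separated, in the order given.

Looking at the last vowel of each stem: -it when the last vowel of the stem is a high vowel (*ji*, *tajivu*); -ad when the last vowel of the stem is a non-high vowel (*fe*, *tiado*, *liza*).
Since the last vowel of *nuhi* is /i/ (a high vowel), it takes -it, giving *nuhiit*.
Since the last vowel of *ozo* is /o/ (a non-high vowel), it takes -ad, giving *ozoad*.

nuhiit, ozoad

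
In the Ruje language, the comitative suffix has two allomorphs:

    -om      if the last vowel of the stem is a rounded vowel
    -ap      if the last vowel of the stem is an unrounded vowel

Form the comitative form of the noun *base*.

*base*: last vowel = /e/, an unrounded vowel → -ap → *baseap*.

baseap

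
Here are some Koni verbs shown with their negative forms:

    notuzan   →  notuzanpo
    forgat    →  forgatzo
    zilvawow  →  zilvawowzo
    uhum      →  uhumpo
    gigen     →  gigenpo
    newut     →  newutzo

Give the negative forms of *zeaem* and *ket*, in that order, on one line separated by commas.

The pattern is nasality of the final consonant: -po when the stem ends in a nasal (*notuzan*, *uhum*, *gigen*); -zo when the stem ends in a non-nasal consonant (*forgat*, *zilvawow*, *newut*).
The final consonant of *zeaem* is /m/, which is a nasal, so the suffix is -po, giving *zeaempo*.
Since the final consonant of *ket* is /t/ (non-nasal), it takes -zo, giving *ketzo*.

zeaempo, ketzo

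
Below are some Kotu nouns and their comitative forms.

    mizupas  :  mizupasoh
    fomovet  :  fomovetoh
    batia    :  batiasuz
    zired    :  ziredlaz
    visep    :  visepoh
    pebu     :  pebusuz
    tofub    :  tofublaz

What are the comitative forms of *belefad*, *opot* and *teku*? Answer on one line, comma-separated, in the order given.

belefadlaz, opotoh, tekusuz

The alternation tracks the final sound of the stem — -oh when the stem ends in a voiceless consonant (*mizupas*, *fomovet*, *visep*); -laz when the stem ends in a voiced consonant (*zired*, *tofub*); -suz when the stem ends in a vowel (*batia*, *pebu*).
The final sound of *belefad* is /d/, which is a voiced consonant, so the suffix is -laz, giving *belefadlaz*.
Since the final sound of *opot* is /t/ (a voiceless consonant), it takes -oh, giving *opotoh*.
*teku* — final sound /u/ (a vowel) → -suz → *tekusuz*.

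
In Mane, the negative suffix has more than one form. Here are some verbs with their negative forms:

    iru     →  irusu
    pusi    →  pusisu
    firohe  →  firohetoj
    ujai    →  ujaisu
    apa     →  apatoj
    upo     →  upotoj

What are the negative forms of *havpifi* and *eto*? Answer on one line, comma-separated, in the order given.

havpifisu, etotoj

The suffix is conditioned by the last vowel: -su when the last vowel of the stem is a high vowel (*iru*, *pusi*, *ujai*); -toj when the last vowel of the stem is a non-high vowel (*firohe*, *apa*, *upo*).
Since the last vowel of *havpifi* is /i/ (a high vowel), it takes -su, giving *havpifisu*.
*eto*: last vowel = /o/, a non-high vowel → -toj → *etotoj*.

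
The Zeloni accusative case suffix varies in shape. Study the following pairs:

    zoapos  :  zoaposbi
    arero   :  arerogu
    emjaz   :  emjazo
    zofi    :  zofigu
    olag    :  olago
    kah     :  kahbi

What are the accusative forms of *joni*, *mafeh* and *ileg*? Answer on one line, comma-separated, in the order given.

Looking at the final sound of each stem: -bi when the stem ends in a voiceless consonant (*zoapos*, *kah*); -o when the stem ends in a voiced consonant (*emjaz*, *olag*); -gu when the stem ends in a vowel (*arero*, *zofi*).
*joni*: final sound = /i/, a vowel → -gu → *jonigu*.
Since the final sound of *mafeh* is /h/ (a voiceless consonant), it takes -bi, giving *mafehbi*.
*ileg*: final sound = /g/, a voiced consonant → -o → *ilego*.

jonigu, mafehbi, ilego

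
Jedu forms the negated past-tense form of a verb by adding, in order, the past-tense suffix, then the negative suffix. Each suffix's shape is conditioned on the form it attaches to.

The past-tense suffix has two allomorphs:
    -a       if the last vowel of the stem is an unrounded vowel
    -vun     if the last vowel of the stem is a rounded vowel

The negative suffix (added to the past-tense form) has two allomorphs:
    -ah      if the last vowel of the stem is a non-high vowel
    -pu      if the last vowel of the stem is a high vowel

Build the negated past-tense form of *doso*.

dosovunpu

*doso* — last vowel /o/ (a rounded vowel) → -vun → *dosovun*.
The past-tense form *dosovun* — last vowel /u/ (a high vowel) → -pu → *dosovunpu*.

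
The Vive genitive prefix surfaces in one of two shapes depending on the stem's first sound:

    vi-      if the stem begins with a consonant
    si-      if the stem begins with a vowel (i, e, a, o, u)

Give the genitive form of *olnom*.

siolnom

The first sound of *olnom* is /o/, which is a vowel, so the prefix is si-, giving *siolnom*.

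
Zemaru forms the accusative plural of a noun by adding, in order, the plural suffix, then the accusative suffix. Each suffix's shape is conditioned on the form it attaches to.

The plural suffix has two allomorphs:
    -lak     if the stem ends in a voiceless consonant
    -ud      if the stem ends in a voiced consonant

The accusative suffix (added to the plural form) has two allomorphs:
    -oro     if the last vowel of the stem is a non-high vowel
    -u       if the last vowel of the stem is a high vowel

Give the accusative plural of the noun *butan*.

butanudu

*butan*: final consonant = /n/, voiced → -ud → *butanud*.
The last vowel of the plural form *butanud* is /u/, which is a high vowel, so the accusative suffix is -u, giving *butanudu*.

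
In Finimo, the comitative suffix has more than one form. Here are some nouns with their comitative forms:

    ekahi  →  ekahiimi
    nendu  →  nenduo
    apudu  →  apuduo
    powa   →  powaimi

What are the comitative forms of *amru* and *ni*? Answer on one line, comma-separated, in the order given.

The suffix is conditioned by the last vowel: -o when the last vowel of the stem is a rounded vowel (*nendu*, *apudu*); -imi when the last vowel of the stem is an unrounded vowel (*ekahi*, *powa*).
Since the last vowel of *amru* is /u/ (a rounded vowel), it takes -o, giving *amruo*.
The last vowel of *ni* is /i/, which is an unrounded vowel, so the suffix is -imi, giving *niimi*.

amruo, niimi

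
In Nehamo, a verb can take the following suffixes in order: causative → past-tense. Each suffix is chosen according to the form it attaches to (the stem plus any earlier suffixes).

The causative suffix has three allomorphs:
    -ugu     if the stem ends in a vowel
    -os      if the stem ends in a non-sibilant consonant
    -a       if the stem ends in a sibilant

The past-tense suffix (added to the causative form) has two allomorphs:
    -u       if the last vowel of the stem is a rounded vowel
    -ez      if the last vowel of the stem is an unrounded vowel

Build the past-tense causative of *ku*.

Since the final sound of *ku* is /u/ (a vowel), it takes -ugu, giving *kuugu*.
The last vowel of the causative form *kuugu* is /u/, which is a rounded vowel, so the past-tense suffix is -u, giving *kuuguu*.

kuuguu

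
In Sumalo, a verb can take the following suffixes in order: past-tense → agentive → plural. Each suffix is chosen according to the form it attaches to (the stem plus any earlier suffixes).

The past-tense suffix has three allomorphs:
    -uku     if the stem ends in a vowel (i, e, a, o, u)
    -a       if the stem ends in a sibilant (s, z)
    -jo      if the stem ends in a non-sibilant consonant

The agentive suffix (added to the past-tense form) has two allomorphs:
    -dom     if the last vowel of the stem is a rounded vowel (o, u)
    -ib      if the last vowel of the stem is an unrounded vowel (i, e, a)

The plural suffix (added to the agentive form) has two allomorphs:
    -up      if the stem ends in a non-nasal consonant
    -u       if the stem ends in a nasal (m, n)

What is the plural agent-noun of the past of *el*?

eljodomu

Since the final sound of *el* is /l/ (a non-sibilant consonant), it takes -jo, giving *eljo*.
The past-tense form *eljo* — last vowel /o/ (a rounded vowel) → -dom → *eljodom*.
The agentive form *eljodom* — final consonant /m/ (a nasal) → -u → *eljodomu*.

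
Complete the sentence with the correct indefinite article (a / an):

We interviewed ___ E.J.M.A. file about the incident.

an

The indefinite article is chosen by the initial *sound* of the following word, not its spelling.
The initialism *E.J.M.A.* is read letter by letter; the first letter, E, is pronounced /iː/, which begins with a vowel sound.
So the article is *an*: We interviewed an E.J.M.A. file about the incident.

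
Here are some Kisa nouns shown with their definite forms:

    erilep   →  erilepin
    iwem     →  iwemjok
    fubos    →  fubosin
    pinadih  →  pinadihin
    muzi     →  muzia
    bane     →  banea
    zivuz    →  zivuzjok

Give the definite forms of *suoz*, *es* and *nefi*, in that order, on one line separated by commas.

Looking at the final sound of each stem: -in when the stem ends in a voiceless consonant (*erilep*, *fubos*, *pinadih*); -jok when the stem ends in a voiced consonant (*iwem*, *zivuz*); -a when the stem ends in a vowel (*muzi*, *bane*).
*suoz*: final sound = /z/, a voiced consonant → -jok → *suozjok*.
The final sound of *es* is /s/, which is a voiceless consonant, so the suffix is -in, giving *esin*.
The final sound of *nefi* is /i/, which is a vowel, so the suffix is -a, giving *nefia*.

suozjok, esin, nefia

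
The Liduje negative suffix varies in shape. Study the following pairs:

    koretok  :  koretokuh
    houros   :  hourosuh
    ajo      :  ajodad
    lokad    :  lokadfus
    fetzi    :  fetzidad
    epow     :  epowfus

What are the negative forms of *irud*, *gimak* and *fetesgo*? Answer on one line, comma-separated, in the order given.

irudfus, gimakuh, fetesgodad

Looking at the final sound of each stem: -uh when the stem ends in a voiceless consonant (*koretok*, *houros*); -fus when the stem ends in a voiced consonant (*lokad*, *epow*); -dad when the stem ends in a vowel (*ajo*, *fetzi*).
*irud*: final sound = /d/, a voiced consonant → -fus → *irudfus*.
*gimak* — final sound /k/ (a voiceless consonant) → -uh → *gimakuh*.
The final sound of *fetesgo* is /o/, which is a vowel, so the suffix is -dad, giving *fetesgodad*.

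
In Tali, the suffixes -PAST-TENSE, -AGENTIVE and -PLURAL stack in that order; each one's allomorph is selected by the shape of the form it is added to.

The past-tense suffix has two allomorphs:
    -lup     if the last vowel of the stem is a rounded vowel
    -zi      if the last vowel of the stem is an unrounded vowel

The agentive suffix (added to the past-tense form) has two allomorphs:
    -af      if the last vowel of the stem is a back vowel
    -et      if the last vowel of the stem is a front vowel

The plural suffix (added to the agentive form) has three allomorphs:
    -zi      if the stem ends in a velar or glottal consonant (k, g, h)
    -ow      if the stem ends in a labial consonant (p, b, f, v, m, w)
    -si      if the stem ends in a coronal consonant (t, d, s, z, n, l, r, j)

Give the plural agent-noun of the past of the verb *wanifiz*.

wanifizzietsi

The last vowel of *wanifiz* is /i/, which is an unrounded vowel, so the past-tense suffix is -zi, giving *wanifizzi*.
The past-tense form *wanifizzi*: last vowel = /i/, a front vowel → -et → *wanifizziet*.
The final consonant of the agentive form *wanifizziet* is /t/, which is coronal, so the plural suffix is -si, giving *wanifizzietsi*.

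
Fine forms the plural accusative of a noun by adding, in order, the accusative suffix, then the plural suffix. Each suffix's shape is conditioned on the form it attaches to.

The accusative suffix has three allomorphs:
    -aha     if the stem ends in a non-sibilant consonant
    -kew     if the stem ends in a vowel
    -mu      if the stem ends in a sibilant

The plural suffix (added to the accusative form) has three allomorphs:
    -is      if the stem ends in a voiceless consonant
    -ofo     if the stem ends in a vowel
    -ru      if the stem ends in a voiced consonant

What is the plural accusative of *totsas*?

totsasmuofo

*totsas* — final sound /s/ (a sibilant) → -mu → *totsasmu*.
Since the final sound of the accusative form *totsasmu* is /u/ (a vowel), it takes -ofo, giving *totsasmuofo*.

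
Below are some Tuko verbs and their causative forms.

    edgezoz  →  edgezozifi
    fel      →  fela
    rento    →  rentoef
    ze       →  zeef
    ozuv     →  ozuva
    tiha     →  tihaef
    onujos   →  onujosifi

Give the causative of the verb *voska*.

voskaef

The suffix is conditioned by the final sound: -ifi when the stem ends in a sibilant (*edgezoz*, *onujos*); -a when the stem ends in a non-sibilant consonant (*fel*, *ozuv*); -ef when the stem ends in a vowel (*rento*, *ze*, *tiha*).
*voska*: final sound = /a/, a vowel → -ef → *voskaef*.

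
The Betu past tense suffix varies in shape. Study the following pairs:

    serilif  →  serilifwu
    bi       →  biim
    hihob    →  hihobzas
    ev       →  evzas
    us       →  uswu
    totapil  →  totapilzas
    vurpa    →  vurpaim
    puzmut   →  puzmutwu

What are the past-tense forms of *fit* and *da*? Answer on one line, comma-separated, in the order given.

Looking at the final sound of each stem: -wu when the stem ends in a voiceless consonant (*serilif*, *us*, *puzmut*); -zas when the stem ends in a voiced consonant (*hihob*, *ev*, *totapil*); -im when the stem ends in a vowel (*bi*, *vurpa*).
*fit* — final sound /t/ (a voiceless consonant) → -wu → *fitwu*.
Since the final sound of *da* is /a/ (a vowel), it takes -im, giving *daim*.

fitwu, daim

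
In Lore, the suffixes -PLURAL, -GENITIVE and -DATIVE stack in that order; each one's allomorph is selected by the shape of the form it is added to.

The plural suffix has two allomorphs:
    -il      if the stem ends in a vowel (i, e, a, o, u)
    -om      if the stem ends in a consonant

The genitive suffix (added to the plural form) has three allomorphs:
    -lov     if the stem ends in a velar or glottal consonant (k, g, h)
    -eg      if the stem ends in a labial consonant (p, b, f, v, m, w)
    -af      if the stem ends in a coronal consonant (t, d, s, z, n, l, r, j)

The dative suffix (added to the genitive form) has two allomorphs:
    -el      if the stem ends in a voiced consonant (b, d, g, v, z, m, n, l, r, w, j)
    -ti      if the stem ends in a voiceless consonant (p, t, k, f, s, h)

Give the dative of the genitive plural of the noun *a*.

ailafti

*a*: final sound = /a/, a vowel → -il → *ail*.
The plural form *ail*: final consonant = /l/, coronal → -af → *ailaf*.
Since the final consonant of the genitive form *ailaf* is /f/ (voiceless), it takes -ti, giving *ailafti*.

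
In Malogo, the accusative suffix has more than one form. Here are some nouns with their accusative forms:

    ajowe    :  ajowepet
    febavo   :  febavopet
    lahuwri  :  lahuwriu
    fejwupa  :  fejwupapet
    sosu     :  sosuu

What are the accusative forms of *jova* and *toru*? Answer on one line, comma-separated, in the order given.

The pattern is height harmony: -u when the last vowel of the stem is a high vowel (*lahuwri*, *sosu*); -pet when the last vowel of the stem is a non-high vowel (*ajowe*, *febavo*, *fejwupa*).
Since the last vowel of *jova* is /a/ (a non-high vowel), it takes -pet, giving *jovapet*.
Since the last vowel of *toru* is /u/ (a high vowel), it takes -u, giving *toruu*.

jovapet, toruu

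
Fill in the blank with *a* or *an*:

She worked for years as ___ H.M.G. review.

an

The indefinite article is chosen by the initial *sound* of the following word, not its spelling.
The initialism *H.M.G.* is read letter by letter; the first letter, H, is pronounced /eɪtʃ/, which begins with a vowel sound.
So the article is *an*: She worked for years as an H.M.G. review.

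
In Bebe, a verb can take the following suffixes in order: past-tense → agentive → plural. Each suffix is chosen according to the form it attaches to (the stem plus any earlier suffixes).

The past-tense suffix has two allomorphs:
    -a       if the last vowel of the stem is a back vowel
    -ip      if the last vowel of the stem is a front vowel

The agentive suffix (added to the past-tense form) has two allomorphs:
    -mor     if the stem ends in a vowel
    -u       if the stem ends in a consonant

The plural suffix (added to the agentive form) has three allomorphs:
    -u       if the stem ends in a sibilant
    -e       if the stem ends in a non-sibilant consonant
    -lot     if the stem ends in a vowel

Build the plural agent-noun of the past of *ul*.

ulamore

Since the last vowel of *ul* is /u/ (a back vowel), it takes -a, giving *ula*.
The past-tense form *ula* — final sound /a/ (a vowel) → -mor → *ulamor*.
Since the final sound of the agentive form *ulamor* is /r/ (a non-sibilant consonant), it takes -e, giving *ulamore*.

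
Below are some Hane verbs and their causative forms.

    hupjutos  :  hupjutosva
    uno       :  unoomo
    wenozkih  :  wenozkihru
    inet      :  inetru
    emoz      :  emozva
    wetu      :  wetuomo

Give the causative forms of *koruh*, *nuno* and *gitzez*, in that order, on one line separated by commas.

koruhru, nunoomo, gitzezva

The alternation tracks the final sound of the stem — -va when the stem ends in a sibilant (*hupjutos*, *emoz*); -ru when the stem ends in a non-sibilant consonant (*wenozkih*, *inet*); -omo when the stem ends in a vowel (*uno*, *wetu*).
The final sound of *koruh* is /h/, which is a non-sibilant consonant, so the suffix is -ru, giving *koruhru*.
Since the final sound of *nuno* is /o/ (a vowel), it takes -omo, giving *nunoomo*.
The final sound of *gitzez* is /z/, which is a sibilant, so the suffix is -va, giving *gitzezva*.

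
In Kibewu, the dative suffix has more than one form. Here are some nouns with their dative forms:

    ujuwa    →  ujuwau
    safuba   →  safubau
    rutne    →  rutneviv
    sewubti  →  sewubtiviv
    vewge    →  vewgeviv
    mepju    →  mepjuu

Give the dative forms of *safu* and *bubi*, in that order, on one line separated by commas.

The pattern is front/back vowel harmony: -viv when the last vowel of the stem is a front vowel (*rutne*, *sewubti*, *vewge*); -u when the last vowel of the stem is a back vowel (*ujuwa*, *safuba*, *mepju*).
Since the last vowel of *safu* is /u/ (a back vowel), it takes -u, giving *safuu*.
The last vowel of *bubi* is /i/, which is a front vowel, so the suffix is -viv, giving *bubiviv*.

safuu, bubiviv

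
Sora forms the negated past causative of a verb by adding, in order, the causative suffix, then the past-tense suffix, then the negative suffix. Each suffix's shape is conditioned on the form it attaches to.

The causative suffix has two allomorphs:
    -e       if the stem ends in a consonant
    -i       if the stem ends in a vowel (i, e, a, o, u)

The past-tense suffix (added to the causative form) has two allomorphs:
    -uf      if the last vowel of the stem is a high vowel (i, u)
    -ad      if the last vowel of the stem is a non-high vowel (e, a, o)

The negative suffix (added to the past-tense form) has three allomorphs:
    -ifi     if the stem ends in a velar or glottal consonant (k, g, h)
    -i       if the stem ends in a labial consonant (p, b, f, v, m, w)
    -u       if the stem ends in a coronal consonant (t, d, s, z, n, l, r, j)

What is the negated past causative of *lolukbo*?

lolukboiufi

The final sound of *lolukbo* is /o/, which is a vowel, so the causative suffix is -i, giving *lolukboi*.
The causative form *lolukboi*: last vowel = /i/, a high vowel → -uf → *lolukboiuf*.
Since the final consonant of the past-tense form *lolukboiuf* is /f/ (labial), it takes -i, giving *lolukboiufi*.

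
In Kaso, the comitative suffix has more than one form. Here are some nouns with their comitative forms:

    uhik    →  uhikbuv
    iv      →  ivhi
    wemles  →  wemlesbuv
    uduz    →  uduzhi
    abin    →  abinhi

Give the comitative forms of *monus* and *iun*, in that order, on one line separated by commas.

The suffix is conditioned by the final consonant: -buv when the stem ends in a voiceless consonant (*uhik*, *wemles*); -hi when the stem ends in a voiced consonant (*iv*, *uduz*, *abin*).
Since the final consonant of *monus* is /s/ (voiceless), it takes -buv, giving *monusbuv*.
Since the final consonant of *iun* is /n/ (voiced), it takes -hi, giving *iunhi*.

monusbuv, iunhi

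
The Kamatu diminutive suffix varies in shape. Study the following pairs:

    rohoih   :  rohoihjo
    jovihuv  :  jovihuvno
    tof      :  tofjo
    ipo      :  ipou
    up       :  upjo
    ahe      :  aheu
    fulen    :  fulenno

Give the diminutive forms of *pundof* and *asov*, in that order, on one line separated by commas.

pundofjo, asovno

The pattern is voicing of the final sound: -jo when the stem ends in a voiceless consonant (*rohoih*, *tof*, *up*); -no when the stem ends in a voiced consonant (*jovihuv*, *fulen*); -u when the stem ends in a vowel (*ipo*, *ahe*).
Since the final sound of *pundof* is /f/ (a voiceless consonant), it takes -jo, giving *pundofjo*.
The final sound of *asov* is /v/, which is a voiced consonant, so the suffix is -no, giving *asovno*.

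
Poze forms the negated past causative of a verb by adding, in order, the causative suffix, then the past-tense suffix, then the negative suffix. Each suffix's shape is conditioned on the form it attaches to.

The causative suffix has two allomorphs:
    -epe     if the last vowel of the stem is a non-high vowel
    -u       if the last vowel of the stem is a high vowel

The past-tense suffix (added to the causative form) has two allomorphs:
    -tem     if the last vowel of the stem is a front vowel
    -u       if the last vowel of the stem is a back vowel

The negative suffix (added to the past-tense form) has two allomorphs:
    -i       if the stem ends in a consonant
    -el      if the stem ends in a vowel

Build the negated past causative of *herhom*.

herhomepetemi

The last vowel of *herhom* is /o/, which is a non-high vowel, so the causative suffix is -epe, giving *herhomepe*.
The last vowel of the causative form *herhomepe* is /e/, which is a front vowel, so the past-tense suffix is -tem, giving *herhomepetem*.
Since the final sound of the past-tense form *herhomepetem* is /m/ (a consonant), it takes -i, giving *herhomepetemi*.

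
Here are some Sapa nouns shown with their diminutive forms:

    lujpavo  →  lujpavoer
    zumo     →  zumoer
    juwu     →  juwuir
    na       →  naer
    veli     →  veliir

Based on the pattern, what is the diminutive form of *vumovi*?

vumoviir

The pattern is height harmony: -ir when the last vowel of the stem is a high vowel (*juwu*, *veli*); -er when the last vowel of the stem is a non-high vowel (*lujpavo*, *zumo*, *na*).
*vumovi* — last vowel /i/ (a high vowel) → -ir → *vumoviir*.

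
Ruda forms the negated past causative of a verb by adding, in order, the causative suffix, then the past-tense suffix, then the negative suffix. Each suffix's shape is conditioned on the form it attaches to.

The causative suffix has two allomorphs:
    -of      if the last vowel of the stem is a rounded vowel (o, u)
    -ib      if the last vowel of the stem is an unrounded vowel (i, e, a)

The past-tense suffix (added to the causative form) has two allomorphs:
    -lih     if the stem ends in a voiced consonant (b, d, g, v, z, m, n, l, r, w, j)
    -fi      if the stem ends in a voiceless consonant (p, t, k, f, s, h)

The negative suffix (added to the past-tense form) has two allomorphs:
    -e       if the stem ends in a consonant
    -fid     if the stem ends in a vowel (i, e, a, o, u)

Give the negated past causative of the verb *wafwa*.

*wafwa* — last vowel /a/ (an unrounded vowel) → -ib → *wafwaib*.
The final consonant of the causative form *wafwaib* is /b/, which is voiced, so the past-tense suffix is -lih, giving *wafwaiblih*.
The final sound of the past-tense form *wafwaiblih* is /h/, which is a consonant, so the negative suffix is -e, giving *wafwaiblihe*.

wafwaiblihe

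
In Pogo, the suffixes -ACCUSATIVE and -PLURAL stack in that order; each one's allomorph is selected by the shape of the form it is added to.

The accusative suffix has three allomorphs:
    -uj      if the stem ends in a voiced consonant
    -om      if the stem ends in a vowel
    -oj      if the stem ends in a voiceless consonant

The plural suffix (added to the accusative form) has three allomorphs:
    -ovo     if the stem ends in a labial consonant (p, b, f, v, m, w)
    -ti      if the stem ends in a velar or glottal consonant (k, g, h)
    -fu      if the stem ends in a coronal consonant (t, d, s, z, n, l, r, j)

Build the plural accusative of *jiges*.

jigesojfu

The final sound of *jiges* is /s/, which is a voiceless consonant, so the accusative suffix is -oj, giving *jigesoj*.
The accusative form *jigesoj* — final consonant /j/ (coronal) → -fu → *jigesojfu*.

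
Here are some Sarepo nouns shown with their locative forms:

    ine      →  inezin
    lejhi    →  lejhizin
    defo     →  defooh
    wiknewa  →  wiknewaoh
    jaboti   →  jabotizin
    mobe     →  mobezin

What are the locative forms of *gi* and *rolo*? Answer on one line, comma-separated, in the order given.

The suffix is conditioned by the last vowel: -zin when the last vowel of the stem is a front vowel (*ine*, *lejhi*, *jaboti*, *mobe*); -oh when the last vowel of the stem is a back vowel (*defo*, *wiknewa*).
*gi* — last vowel /i/ (a front vowel) → -zin → *gizin*.
*rolo* — last vowel /o/ (a back vowel) → -oh → *rolooh*.

gizin, rolooh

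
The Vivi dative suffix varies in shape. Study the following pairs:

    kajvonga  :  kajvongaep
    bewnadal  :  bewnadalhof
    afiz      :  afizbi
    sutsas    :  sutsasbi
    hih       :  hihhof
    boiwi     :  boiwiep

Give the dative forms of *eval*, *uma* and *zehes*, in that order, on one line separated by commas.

The alternation tracks the final sound of the stem — -bi when the stem ends in a sibilant (*afiz*, *sutsas*); -hof when the stem ends in a non-sibilant consonant (*bewnadal*, *hih*); -ep when the stem ends in a vowel (*kajvonga*, *boiwi*).
The final sound of *eval* is /l/, which is a non-sibilant consonant, so the suffix is -hof, giving *evalhof*.
Since the final sound of *uma* is /a/ (a vowel), it takes -ep, giving *umaep*.
*zehes* — final sound /s/ (a sibilant) → -bi → *zehesbi*.

evalhof, umaep, zehesbi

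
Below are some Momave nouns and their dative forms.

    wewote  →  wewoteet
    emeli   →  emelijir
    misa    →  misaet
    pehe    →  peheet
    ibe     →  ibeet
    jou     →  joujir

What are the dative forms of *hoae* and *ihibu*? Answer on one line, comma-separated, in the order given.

The suffix is conditioned by the last vowel: -jir when the last vowel of the stem is a high vowel (*emeli*, *jou*); -et when the last vowel of the stem is a non-high vowel (*wewote*, *misa*, *pehe*, *ibe*).
*hoae*: last vowel = /e/, a non-high vowel → -et → *hoaeet*.
The last vowel of *ihibu* is /u/, which is a high vowel, so the suffix is -jir, giving *ihibujir*.

hoaeet, ihibujir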